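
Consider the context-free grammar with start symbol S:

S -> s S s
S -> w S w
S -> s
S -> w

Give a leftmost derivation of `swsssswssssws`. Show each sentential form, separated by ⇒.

S ⇒ sSs ⇒ swSws ⇒ swsSsws ⇒ swssSssws ⇒ swsssSsssws ⇒ swssssSssssws ⇒ swsssswssssws

S ⇒ sSs   [S -> s S s]
sSs ⇒ swSws   [S -> w S w]
swSws ⇒ swsSsws   [S -> s S s]
swsSsws ⇒ swssSssws   [S -> s S s]
swssSssws ⇒ swsssSsssws   [S -> s S s]
swsssSsssws ⇒ swssssSssssws   [S -> s S s]
swssssSssssws ⇒ swsssswssssws   [S -> w]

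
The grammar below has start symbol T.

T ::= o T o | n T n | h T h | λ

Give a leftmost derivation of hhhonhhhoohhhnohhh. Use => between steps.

T=>hTh=>hhThh=>hhhThhh=>hhhoTohhh=>hhhonTnohhh=>hhhonhThnohhh=>hhhonhhThhnohhh=>hhhonhhhThhhnohhh=>hhhonhhhoTohhhnohhh=>hhhonhhhoohhhnohhh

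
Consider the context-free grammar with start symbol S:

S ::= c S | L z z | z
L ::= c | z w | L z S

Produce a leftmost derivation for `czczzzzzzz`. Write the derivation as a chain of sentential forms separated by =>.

S => Lzz   [S ::= L z z]
Lzz => LzSzz   [L ::= L z S]
LzSzz => LzSzSzz   [L ::= L z S]
LzSzSzz => LzSzSzSzz   [L ::= L z S]
LzSzSzSzz => czSzSzSzz   [L ::= c]
czSzSzSzz => czcSzSzSzz   [S ::= c S]
czcSzSzSzz => czczzSzSzz   [S ::= z]
czczzSzSzz => czczzzzSzz   [S ::= z]
czczzzzSzz => czczzzzzzz   [S ::= z]

S=>Lzz=>LzSzz=>LzSzSzz=>LzSzSzSzz=>czSzSzSzz=>czcSzSzSzz=>czczzSzSzz=>czczzzzSzz=>czczzzzzzz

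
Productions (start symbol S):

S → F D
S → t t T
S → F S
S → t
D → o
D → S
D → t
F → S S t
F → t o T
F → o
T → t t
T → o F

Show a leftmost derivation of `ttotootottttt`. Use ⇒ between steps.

S ⇒ ttT ⇒ ttoF ⇒ ttoSSt ⇒ ttoFSSt ⇒ ttotoTSSt ⇒ ttotooFSSt ⇒ ttotootoTSSt ⇒ ttotootottSSt ⇒ ttotoototttSt ⇒ ttotootottttt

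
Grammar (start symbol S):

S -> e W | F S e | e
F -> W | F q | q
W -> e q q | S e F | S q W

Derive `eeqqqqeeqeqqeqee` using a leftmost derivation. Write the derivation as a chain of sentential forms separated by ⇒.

S ⇒ FSe   [S -> F S e]
FSe ⇒ WSe   [F -> W]
WSe ⇒ SeFSe   [W -> S e F]
SeFSe ⇒ eWeFSe   [S -> e W]
eWeFSe ⇒ eSqWeFSe   [W -> S q W]
eSqWeFSe ⇒ eFSeqWeFSe   [S -> F S e]
eFSeqWeFSe ⇒ eFqSeqWeFSe   [F -> F q]
eFqSeqWeFSe ⇒ eFqqSeqWeFSe   [F -> F q]
eFqqSeqWeFSe ⇒ eWqqSeqWeFSe   [F -> W]
eWqqSeqWeFSe ⇒ eeqqqqSeqWeFSe   [W -> e q q]
eeqqqqSeqWeFSe ⇒ eeqqqqeeqWeFSe   [S -> e]
eeqqqqeeqWeFSe ⇒ eeqqqqeeqeqqeFSe   [W -> e q q]
eeqqqqeeqeqqeFSe ⇒ eeqqqqeeqeqqeqSe   [F -> q]
eeqqqqeeqeqqeqSe ⇒ eeqqqqeeqeqqeqee   [S -> e]

S ⇒ FSe ⇒ WSe ⇒ SeFSe ⇒ eWeFSe ⇒ eSqWeFSe ⇒ eFSeqWeFSe ⇒ eFqSeqWeFSe ⇒ eFqqSeqWeFSe ⇒ eWqqSeqWeFSe ⇒ eeqqqqSeqWeFSe ⇒ eeqqqqeeqWeFSe ⇒ eeqqqqeeqeqqeFSe ⇒ eeqqqqeeqeqqeqSe ⇒ eeqqqqeeqeqqeqee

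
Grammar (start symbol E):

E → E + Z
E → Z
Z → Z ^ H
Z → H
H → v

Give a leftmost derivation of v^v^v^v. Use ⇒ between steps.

E⇒Z⇒Z^H⇒Z^H^H⇒Z^H^H^H⇒H^H^H^H⇒v^H^H^H⇒v^v^H^H⇒v^v^v^H⇒v^v^v^v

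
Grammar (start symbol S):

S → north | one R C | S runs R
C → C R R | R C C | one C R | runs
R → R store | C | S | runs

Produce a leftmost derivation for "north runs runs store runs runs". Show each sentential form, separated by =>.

S => S runs R   [S → S runs R]
S runs R => S runs R runs R   [S → S runs R]
S runs R runs R => north runs R runs R   [S → north]
north runs R runs R => north runs R store runs R   [R → R store]
north runs R store runs R => north runs runs store runs R   [R → runs]
north runs runs store runs R => north runs runs store runs runs   [R → runs]

S => S runs R => S runs R runs R => north runs R runs R => north runs R store runs R => north runs runs store runs R => north runs runs store runs runs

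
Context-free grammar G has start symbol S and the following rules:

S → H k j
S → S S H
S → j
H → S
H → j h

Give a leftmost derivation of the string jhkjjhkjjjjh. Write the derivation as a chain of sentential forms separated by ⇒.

S⇒SSH⇒HkjSH⇒jhkjSH⇒jhkjSSHH⇒jhkjHkjSHH⇒jhkjjhkjSHH⇒jhkjjhkjjHH⇒jhkjjhkjjSH⇒jhkjjhkjjjH⇒jhkjjhkjjjjh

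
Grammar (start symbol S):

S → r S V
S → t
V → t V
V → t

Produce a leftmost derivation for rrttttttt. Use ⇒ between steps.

S ⇒ rSV ⇒ rrSVV ⇒ rrtVV ⇒ rrttVV ⇒ rrtttVV ⇒ rrttttVV ⇒ rrtttttVV ⇒ rrttttttV ⇒ rrttttttt

S ⇒ rSV   [S → r S V]
rSV ⇒ rrSVV   [S → r S V]
rrSVV ⇒ rrtVV   [S → t]
rrtVV ⇒ rrttVV   [V → t V]
rrttVV ⇒ rrtttVV   [V → t V]
rrtttVV ⇒ rrttttVV   [V → t V]
rrttttVV ⇒ rrtttttVV   [V → t V]
rrtttttVV ⇒ rrttttttV   [V → t]
rrttttttV ⇒ rrttttttt   [V → t]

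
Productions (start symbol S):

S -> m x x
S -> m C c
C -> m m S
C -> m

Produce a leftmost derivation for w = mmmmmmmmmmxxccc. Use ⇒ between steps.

S⇒mCc⇒mmmSc⇒mmmmCcc⇒mmmmmmScc⇒mmmmmmmCccc⇒mmmmmmmmmSccc⇒mmmmmmmmmmxxccc

S ⇒ mCc   [S -> m C c]
mCc ⇒ mmmSc   [C -> m m S]
mmmSc ⇒ mmmmCcc   [S -> m C c]
mmmmCcc ⇒ mmmmmmScc   [C -> m m S]
mmmmmmScc ⇒ mmmmmmmCccc   [S -> m C c]
mmmmmmmCccc ⇒ mmmmmmmmmSccc   [C -> m m S]
mmmmmmmmmSccc ⇒ mmmmmmmmmmxxccc   [S -> m x x]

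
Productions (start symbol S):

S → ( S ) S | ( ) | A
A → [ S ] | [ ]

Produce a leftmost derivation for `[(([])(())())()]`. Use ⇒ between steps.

S ⇒ A ⇒ [S] ⇒ [(S)S] ⇒ [((S)S)S] ⇒ [((A)S)S] ⇒ [(([])S)S] ⇒ [(([])(S)S)S] ⇒ [(([])(())S)S] ⇒ [(([])(())())S] ⇒ [(([])(())())()]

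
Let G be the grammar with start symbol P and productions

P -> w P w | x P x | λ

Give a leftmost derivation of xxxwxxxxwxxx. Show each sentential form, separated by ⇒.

P ⇒ xPx   [P -> x P x]
xPx ⇒ xxPxx   [P -> x P x]
xxPxx ⇒ xxxPxxx   [P -> x P x]
xxxPxxx ⇒ xxxwPwxxx   [P -> w P w]
xxxwPwxxx ⇒ xxxwxPxwxxx   [P -> x P x]
xxxwxPxwxxx ⇒ xxxwxxPxxwxxx   [P -> x P x]
xxxwxxPxxwxxx ⇒ xxxwxxxxwxxx   [P -> λ]

P ⇒ xPx ⇒ xxPxx ⇒ xxxPxxx ⇒ xxxwPwxxx ⇒ xxxwxPxwxxx ⇒ xxxwxxPxxwxxx ⇒ xxxwxxxxwxxx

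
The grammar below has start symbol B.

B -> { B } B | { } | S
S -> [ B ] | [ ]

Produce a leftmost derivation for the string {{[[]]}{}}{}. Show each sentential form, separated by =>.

B => {B}B => {{B}B}B => {{S}B}B => {{[B]}B}B => {{[S]}B}B => {{[[]]}B}B => {{[[]]}{}}B => {{[[]]}{}}{}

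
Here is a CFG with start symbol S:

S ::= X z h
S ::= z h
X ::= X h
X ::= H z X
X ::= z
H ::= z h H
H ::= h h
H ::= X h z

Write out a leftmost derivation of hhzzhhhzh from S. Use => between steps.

S => Xzh => Xhzh => Xhhzh => Xhhhzh => HzXhhhzh => hhzXhhhzh => hhzzhhhzh

S => Xzh   [S ::= X z h]
Xzh => Xhzh   [X ::= X h]
Xhzh => Xhhzh   [X ::= X h]
Xhhzh => Xhhhzh   [X ::= X h]
Xhhhzh => HzXhhhzh   [X ::= H z X]
HzXhhhzh => hhzXhhhzh   [H ::= h h]
hhzXhhhzh => hhzzhhhzh   [X ::= z]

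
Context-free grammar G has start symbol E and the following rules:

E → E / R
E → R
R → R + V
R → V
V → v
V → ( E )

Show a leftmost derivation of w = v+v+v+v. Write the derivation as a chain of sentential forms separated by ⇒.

E ⇒ R   [E → R]
R ⇒ R+V   [R → R + V]
R+V ⇒ R+V+V   [R → R + V]
R+V+V ⇒ R+V+V+V   [R → R + V]
R+V+V+V ⇒ V+V+V+V   [R → V]
V+V+V+V ⇒ v+V+V+V   [V → v]
v+V+V+V ⇒ v+v+V+V   [V → v]
v+v+V+V ⇒ v+v+v+V   [V → v]
v+v+v+V ⇒ v+v+v+v   [V → v]

E⇒R⇒R+V⇒R+V+V⇒R+V+V+V⇒V+V+V+V⇒v+V+V+V⇒v+v+V+V⇒v+v+v+V⇒v+v+v+v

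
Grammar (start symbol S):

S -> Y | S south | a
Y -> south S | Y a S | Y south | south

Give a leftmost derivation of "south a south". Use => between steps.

S => Y   [S -> Y]
Y => Y south   [Y -> Y south]
Y south => south S south   [Y -> south S]
south S south => south a south   [S -> a]

S => Y => Y south => south S south => south a south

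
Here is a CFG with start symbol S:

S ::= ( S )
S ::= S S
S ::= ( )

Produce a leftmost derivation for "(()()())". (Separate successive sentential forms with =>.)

S=>(S)=>(SS)=>(SSS)=>(()SS)=>(()()S)=>(()()())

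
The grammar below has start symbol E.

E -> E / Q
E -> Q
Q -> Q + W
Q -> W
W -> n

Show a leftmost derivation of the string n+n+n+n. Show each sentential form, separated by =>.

E=>Q=>Q+W=>Q+W+W=>Q+W+W+W=>W+W+W+W=>n+W+W+W=>n+n+W+W=>n+n+n+W=>n+n+n+n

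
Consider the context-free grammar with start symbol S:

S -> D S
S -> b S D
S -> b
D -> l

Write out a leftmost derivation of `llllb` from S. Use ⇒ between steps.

S ⇒ DS   [S -> D S]
DS ⇒ lS   [D -> l]
lS ⇒ lDS   [S -> D S]
lDS ⇒ llS   [D -> l]
llS ⇒ llDS   [S -> D S]
llDS ⇒ lllS   [D -> l]
lllS ⇒ lllDS   [S -> D S]
lllDS ⇒ llllS   [D -> l]
llllS ⇒ llllb   [S -> b]

S⇒DS⇒lS⇒lDS⇒llS⇒llDS⇒lllS⇒lllDS⇒llllS⇒llllb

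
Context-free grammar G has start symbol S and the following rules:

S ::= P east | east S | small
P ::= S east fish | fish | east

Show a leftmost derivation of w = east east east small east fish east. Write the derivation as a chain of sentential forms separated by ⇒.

S ⇒ P east ⇒ S east fish east ⇒ east S east fish east ⇒ east east S east fish east ⇒ east east east S east fish east ⇒ east east east small east fish east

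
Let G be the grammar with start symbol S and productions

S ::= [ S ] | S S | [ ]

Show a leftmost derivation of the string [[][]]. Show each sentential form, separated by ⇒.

S ⇒ [S]   [S ::= [ S ]]
[S] ⇒ [SS]   [S ::= S S]
[SS] ⇒ [[]S]   [S ::= [ ]]
[[]S] ⇒ [[][]]   [S ::= [ ]]

S⇒[S]⇒[SS]⇒[[]S]⇒[[][]]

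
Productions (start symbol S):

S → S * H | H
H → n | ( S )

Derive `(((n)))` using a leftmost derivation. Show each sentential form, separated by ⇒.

S ⇒ H   [S → H]
H ⇒ (S)   [H → ( S )]
(S) ⇒ (H)   [S → H]
(H) ⇒ ((S))   [H → ( S )]
((S)) ⇒ ((H))   [S → H]
((H)) ⇒ (((S)))   [H → ( S )]
(((S))) ⇒ (((H)))   [S → H]
(((H))) ⇒ (((n)))   [H → n]

S⇒H⇒(S)⇒(H)⇒((S))⇒((H))⇒(((S)))⇒(((H)))⇒(((n)))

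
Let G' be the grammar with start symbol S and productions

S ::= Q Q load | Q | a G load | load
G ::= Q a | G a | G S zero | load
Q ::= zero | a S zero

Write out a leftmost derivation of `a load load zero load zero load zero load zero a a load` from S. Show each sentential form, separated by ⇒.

S ⇒ a G load ⇒ a G a load ⇒ a G a a load ⇒ a G S zero a a load ⇒ a G S zero S zero a a load ⇒ a G S zero S zero S zero a a load ⇒ a G S zero S zero S zero S zero a a load ⇒ a load S zero S zero S zero S zero a a load ⇒ a load load zero S zero S zero S zero a a load ⇒ a load load zero load zero S zero S zero a a load ⇒ a load load zero load zero load zero S zero a a load ⇒ a load load zero load zero load zero load zero a a load

S ⇒ a G load   [S ::= a G load]
a G load ⇒ a G a load   [G ::= G a]
a G a load ⇒ a G a a load   [G ::= G a]
a G a a load ⇒ a G S zero a a load   [G ::= G S zero]
a G S zero a a load ⇒ a G S zero S zero a a load   [G ::= G S zero]
a G S zero S zero a a load ⇒ a G S zero S zero S zero a a load   [G ::= G S zero]
a G S zero S zero S zero a a load ⇒ a G S zero S zero S zero S zero a a load   [G ::= G S zero]
a G S zero S zero S zero S zero a a load ⇒ a load S zero S zero S zero S zero a a load   [G ::= load]
a load S zero S zero S zero S zero a a load ⇒ a load load zero S zero S zero S zero a a load   [S ::= load]
a load load zero S zero S zero S zero a a load ⇒ a load load zero load zero S zero S zero a a load   [S ::= load]
a load load zero load zero S zero S zero a a load ⇒ a load load zero load zero load zero S zero a a load   [S ::= load]
a load load zero load zero load zero S zero a a load ⇒ a load load zero load zero load zero load zero a a load   [S ::= load]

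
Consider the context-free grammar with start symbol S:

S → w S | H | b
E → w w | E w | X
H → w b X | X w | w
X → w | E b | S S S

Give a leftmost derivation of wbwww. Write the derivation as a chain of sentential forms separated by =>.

S => H   [S → H]
H => Xw   [H → X w]
Xw => SSSw   [X → S S S]
SSSw => HSSw   [S → H]
HSSw => wSSw   [H → w]
wSSw => wbSw   [S → b]
wbSw => wbwSw   [S → w S]
wbwSw => wbwHw   [S → H]
wbwHw => wbwww   [H → w]

S=>H=>Xw=>SSSw=>HSSw=>wSSw=>wbSw=>wbwSw=>wbwHw=>wbwww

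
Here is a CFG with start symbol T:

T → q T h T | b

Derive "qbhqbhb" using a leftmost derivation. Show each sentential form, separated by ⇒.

T ⇒ qThT ⇒ qbhT ⇒ qbhqThT ⇒ qbhqbhT ⇒ qbhqbhb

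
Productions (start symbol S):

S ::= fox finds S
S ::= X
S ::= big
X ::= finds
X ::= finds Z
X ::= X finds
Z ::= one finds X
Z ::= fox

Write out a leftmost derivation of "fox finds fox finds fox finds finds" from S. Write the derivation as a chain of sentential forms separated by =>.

S => fox finds S   [S ::= fox finds S]
fox finds S => fox finds fox finds S   [S ::= fox finds S]
fox finds fox finds S => fox finds fox finds fox finds S   [S ::= fox finds S]
fox finds fox finds fox finds S => fox finds fox finds fox finds X   [S ::= X]
fox finds fox finds fox finds X => fox finds fox finds fox finds finds   [X ::= finds]

S => fox finds S => fox finds fox finds S => fox finds fox finds fox finds S => fox finds fox finds fox finds X => fox finds fox finds fox finds finds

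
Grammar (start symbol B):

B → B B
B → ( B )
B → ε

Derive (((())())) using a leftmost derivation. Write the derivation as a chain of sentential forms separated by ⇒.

B⇒BB⇒(B)B⇒((B))B⇒((BB))B⇒(((B)B))B⇒((((B))B))B⇒(((())B))B⇒(((())BB))B⇒(((())BBB))B⇒(((())(B)BB))B⇒(((())()BB))B⇒(((())()B))B⇒(((())()))B⇒(((())()))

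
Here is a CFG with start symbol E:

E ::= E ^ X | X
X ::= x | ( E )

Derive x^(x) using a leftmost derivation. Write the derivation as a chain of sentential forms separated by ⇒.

E ⇒ E^X   [E ::= E ^ X]
E^X ⇒ X^X   [E ::= X]
X^X ⇒ x^X   [X ::= x]
x^X ⇒ x^(E)   [X ::= ( E )]
x^(E) ⇒ x^(X)   [E ::= X]
x^(X) ⇒ x^(x)   [X ::= x]

E ⇒ E^X ⇒ X^X ⇒ x^X ⇒ x^(E) ⇒ x^(X) ⇒ x^(x)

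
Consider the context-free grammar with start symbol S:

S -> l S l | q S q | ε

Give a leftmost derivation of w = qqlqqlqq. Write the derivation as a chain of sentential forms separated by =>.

S => qSq => qqSqq => qqlSlqq => qqlqSqlqq => qqlqqlqq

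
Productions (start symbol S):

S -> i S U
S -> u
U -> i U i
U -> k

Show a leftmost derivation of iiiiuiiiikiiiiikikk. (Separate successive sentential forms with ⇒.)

S ⇒ iSU ⇒ iiSUU ⇒ iiiSUUU ⇒ iiiiSUUUU ⇒ iiiiuUUUU ⇒ iiiiuiUiUUU ⇒ iiiiuiiUiiUUU ⇒ iiiiuiiiUiiiUUU ⇒ iiiiuiiiiUiiiiUUU ⇒ iiiiuiiiikiiiiUUU ⇒ iiiiuiiiikiiiiiUiUU ⇒ iiiiuiiiikiiiiikiUU ⇒ iiiiuiiiikiiiiikikU ⇒ iiiiuiiiikiiiiikikk

S ⇒ iSU   [S -> i S U]
iSU ⇒ iiSUU   [S -> i S U]
iiSUU ⇒ iiiSUUU   [S -> i S U]
iiiSUUU ⇒ iiiiSUUUU   [S -> i S U]
iiiiSUUUU ⇒ iiiiuUUUU   [S -> u]
iiiiuUUUU ⇒ iiiiuiUiUUU   [U -> i U i]
iiiiuiUiUUU ⇒ iiiiuiiUiiUUU   [U -> i U i]
iiiiuiiUiiUUU ⇒ iiiiuiiiUiiiUUU   [U -> i U i]
iiiiuiiiUiiiUUU ⇒ iiiiuiiiiUiiiiUUU   [U -> i U i]
iiiiuiiiiUiiiiUUU ⇒ iiiiuiiiikiiiiUUU   [U -> k]
iiiiuiiiikiiiiUUU ⇒ iiiiuiiiikiiiiiUiUU   [U -> i U i]
iiiiuiiiikiiiiiUiUU ⇒ iiiiuiiiikiiiiikiUU   [U -> k]
iiiiuiiiikiiiiikiUU ⇒ iiiiuiiiikiiiiikikU   [U -> k]
iiiiuiiiikiiiiikikU ⇒ iiiiuiiiikiiiiikikk   [U -> k]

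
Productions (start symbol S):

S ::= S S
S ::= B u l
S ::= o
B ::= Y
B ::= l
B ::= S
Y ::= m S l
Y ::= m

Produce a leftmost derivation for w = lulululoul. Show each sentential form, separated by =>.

S => Bul => Sul => SSul => BulSul => SulSul => BululSul => SululSul => BulululSul => lulululSul => lulululoul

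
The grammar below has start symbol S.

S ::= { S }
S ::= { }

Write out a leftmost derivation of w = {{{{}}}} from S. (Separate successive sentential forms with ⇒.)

S ⇒ {S} ⇒ {{S}} ⇒ {{{S}}} ⇒ {{{{}}}}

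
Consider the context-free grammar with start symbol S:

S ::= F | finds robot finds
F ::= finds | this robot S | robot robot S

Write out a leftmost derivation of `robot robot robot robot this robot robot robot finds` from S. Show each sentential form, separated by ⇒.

S ⇒ F   [S ::= F]
F ⇒ robot robot S   [F ::= robot robot S]
robot robot S ⇒ robot robot F   [S ::= F]
robot robot F ⇒ robot robot robot robot S   [F ::= robot robot S]
robot robot robot robot S ⇒ robot robot robot robot F   [S ::= F]
robot robot robot robot F ⇒ robot robot robot robot this robot S   [F ::= this robot S]
robot robot robot robot this robot S ⇒ robot robot robot robot this robot F   [S ::= F]
robot robot robot robot this robot F ⇒ robot robot robot robot this robot robot robot S   [F ::= robot robot S]
robot robot robot robot this robot robot robot S ⇒ robot robot robot robot this robot robot robot F   [S ::= F]
robot robot robot robot this robot robot robot F ⇒ robot robot robot robot this robot robot robot finds   [F ::= finds]

S ⇒ F ⇒ robot robot S ⇒ robot robot F ⇒ robot robot robot robot S ⇒ robot robot robot robot F ⇒ robot robot robot robot this robot S ⇒ robot robot robot robot this robot F ⇒ robot robot robot robot this robot robot robot S ⇒ robot robot robot robot this robot robot robot F ⇒ robot robot robot robot this robot robot robot finds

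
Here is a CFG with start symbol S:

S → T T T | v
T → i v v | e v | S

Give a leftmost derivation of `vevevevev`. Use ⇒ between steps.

S ⇒ TTT   [S → T T T]
TTT ⇒ STT   [T → S]
STT ⇒ vTT   [S → v]
vTT ⇒ vST   [T → S]
vST ⇒ vTTTT   [S → T T T]
vTTTT ⇒ vevTTT   [T → e v]
vevTTT ⇒ vevevTT   [T → e v]
vevevTT ⇒ vevevevT   [T → e v]
vevevevT ⇒ vevevevev   [T → e v]

S ⇒ TTT ⇒ STT ⇒ vTT ⇒ vST ⇒ vTTTT ⇒ vevTTT ⇒ vevevTT ⇒ vevevevT ⇒ vevevevev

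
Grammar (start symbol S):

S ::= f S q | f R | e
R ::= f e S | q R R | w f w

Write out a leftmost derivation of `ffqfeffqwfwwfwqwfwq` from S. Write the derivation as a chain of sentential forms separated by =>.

S => fSq   [S ::= f S q]
fSq => ffRq   [S ::= f R]
ffRq => ffqRRq   [R ::= q R R]
ffqRRq => ffqfeSRq   [R ::= f e S]
ffqfeSRq => ffqfefSqRq   [S ::= f S q]
ffqfefSqRq => ffqfeffRqRq   [S ::= f R]
ffqfeffRqRq => ffqfeffqRRqRq   [R ::= q R R]
ffqfeffqRRqRq => ffqfeffqwfwRqRq   [R ::= w f w]
ffqfeffqwfwRqRq => ffqfeffqwfwwfwqRq   [R ::= w f w]
ffqfeffqwfwwfwqRq => ffqfeffqwfwwfwqwfwq   [R ::= w f w]

S=>fSq=>ffRq=>ffqRRq=>ffqfeSRq=>ffqfefSqRq=>ffqfeffRqRq=>ffqfeffqRRqRq=>ffqfeffqwfwRqRq=>ffqfeffqwfwwfwqRq=>ffqfeffqwfwwfwqwfwq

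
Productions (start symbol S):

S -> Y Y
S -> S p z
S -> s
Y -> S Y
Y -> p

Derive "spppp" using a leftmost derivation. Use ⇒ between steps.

S ⇒ YY ⇒ SYY ⇒ YYYY ⇒ SYYYY ⇒ sYYYY ⇒ spYYY ⇒ sppYY ⇒ spppY ⇒ spppp

S ⇒ YY   [S -> Y Y]
YY ⇒ SYY   [Y -> S Y]
SYY ⇒ YYYY   [S -> Y Y]
YYYY ⇒ SYYYY   [Y -> S Y]
SYYYY ⇒ sYYYY   [S -> s]
sYYYY ⇒ spYYY   [Y -> p]
spYYY ⇒ sppYY   [Y -> p]
sppYY ⇒ spppY   [Y -> p]
spppY ⇒ spppp   [Y -> p]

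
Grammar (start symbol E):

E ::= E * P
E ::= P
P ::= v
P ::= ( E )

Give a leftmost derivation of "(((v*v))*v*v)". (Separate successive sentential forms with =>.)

E => P   [E ::= P]
P => (E)   [P ::= ( E )]
(E) => (E*P)   [E ::= E * P]
(E*P) => (E*P*P)   [E ::= E * P]
(E*P*P) => (P*P*P)   [E ::= P]
(P*P*P) => ((E)*P*P)   [P ::= ( E )]
((E)*P*P) => ((P)*P*P)   [E ::= P]
((P)*P*P) => (((E))*P*P)   [P ::= ( E )]
(((E))*P*P) => (((E*P))*P*P)   [E ::= E * P]
(((E*P))*P*P) => (((P*P))*P*P)   [E ::= P]
(((P*P))*P*P) => (((v*P))*P*P)   [P ::= v]
(((v*P))*P*P) => (((v*v))*P*P)   [P ::= v]
(((v*v))*P*P) => (((v*v))*v*P)   [P ::= v]
(((v*v))*v*P) => (((v*v))*v*v)   [P ::= v]

E=>P=>(E)=>(E*P)=>(E*P*P)=>(P*P*P)=>((E)*P*P)=>((P)*P*P)=>(((E))*P*P)=>(((E*P))*P*P)=>(((P*P))*P*P)=>(((v*P))*P*P)=>(((v*v))*P*P)=>(((v*v))*v*P)=>(((v*v))*v*v)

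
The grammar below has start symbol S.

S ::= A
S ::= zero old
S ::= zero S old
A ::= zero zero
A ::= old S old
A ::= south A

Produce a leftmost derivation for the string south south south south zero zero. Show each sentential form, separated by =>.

S => A => south A => south south A => south south south A => south south south south A => south south south south zero zero

S => A   [S ::= A]
A => south A   [A ::= south A]
south A => south south A   [A ::= south A]
south south A => south south south A   [A ::= south A]
south south south A => south south south south A   [A ::= south A]
south south south south A => south south south south zero zero   [A ::= zero zero]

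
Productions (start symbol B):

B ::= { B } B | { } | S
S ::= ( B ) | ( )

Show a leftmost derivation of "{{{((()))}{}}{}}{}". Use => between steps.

B => {B}B   [B ::= { B } B]
{B}B => {{B}B}B   [B ::= { B } B]
{{B}B}B => {{{B}B}B}B   [B ::= { B } B]
{{{B}B}B}B => {{{S}B}B}B   [B ::= S]
{{{S}B}B}B => {{{(B)}B}B}B   [S ::= ( B )]
{{{(B)}B}B}B => {{{(S)}B}B}B   [B ::= S]
{{{(S)}B}B}B => {{{((B))}B}B}B   [S ::= ( B )]
{{{((B))}B}B}B => {{{((S))}B}B}B   [B ::= S]
{{{((S))}B}B}B => {{{((()))}B}B}B   [S ::= ( )]
{{{((()))}B}B}B => {{{((()))}{}}B}B   [B ::= { }]
{{{((()))}{}}B}B => {{{((()))}{}}{}}B   [B ::= { }]
{{{((()))}{}}{}}B => {{{((()))}{}}{}}{}   [B ::= { }]

B => {B}B => {{B}B}B => {{{B}B}B}B => {{{S}B}B}B => {{{(B)}B}B}B => {{{(S)}B}B}B => {{{((B))}B}B}B => {{{((S))}B}B}B => {{{((()))}B}B}B => {{{((()))}{}}B}B => {{{((()))}{}}{}}B => {{{((()))}{}}{}}{}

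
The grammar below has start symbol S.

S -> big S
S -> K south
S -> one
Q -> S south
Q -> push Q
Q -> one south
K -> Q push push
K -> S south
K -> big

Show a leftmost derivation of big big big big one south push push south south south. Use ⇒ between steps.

S ⇒ big S ⇒ big K south ⇒ big S south south ⇒ big big S south south ⇒ big big big S south south ⇒ big big big K south south south ⇒ big big big Q push push south south south ⇒ big big big S south push push south south south ⇒ big big big big S south push push south south south ⇒ big big big big one south push push south south south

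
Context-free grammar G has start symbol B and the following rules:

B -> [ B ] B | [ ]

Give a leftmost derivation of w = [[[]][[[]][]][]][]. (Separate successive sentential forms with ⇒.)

B⇒[B]B⇒[[B]B]B⇒[[[]]B]B⇒[[[]][B]B]B⇒[[[]][[B]B]B]B⇒[[[]][[[]]B]B]B⇒[[[]][[[]][]]B]B⇒[[[]][[[]][]][]]B⇒[[[]][[[]][]][]][]

B ⇒ [B]B   [B -> [ B ] B]
[B]B ⇒ [[B]B]B   [B -> [ B ] B]
[[B]B]B ⇒ [[[]]B]B   [B -> [ ]]
[[[]]B]B ⇒ [[[]][B]B]B   [B -> [ B ] B]
[[[]][B]B]B ⇒ [[[]][[B]B]B]B   [B -> [ B ] B]
[[[]][[B]B]B]B ⇒ [[[]][[[]]B]B]B   [B -> [ ]]
[[[]][[[]]B]B]B ⇒ [[[]][[[]][]]B]B   [B -> [ ]]
[[[]][[[]][]]B]B ⇒ [[[]][[[]][]][]]B   [B -> [ ]]
[[[]][[[]][]][]]B ⇒ [[[]][[[]][]][]][]   [B -> [ ]]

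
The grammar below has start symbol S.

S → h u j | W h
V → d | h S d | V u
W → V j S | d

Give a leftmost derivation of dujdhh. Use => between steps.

S => Wh => VjSh => VujSh => dujSh => dujWhh => dujdhh

S => Wh   [S → W h]
Wh => VjSh   [W → V j S]
VjSh => VujSh   [V → V u]
VujSh => dujSh   [V → d]
dujSh => dujWhh   [S → W h]
dujWhh => dujdhh   [W → d]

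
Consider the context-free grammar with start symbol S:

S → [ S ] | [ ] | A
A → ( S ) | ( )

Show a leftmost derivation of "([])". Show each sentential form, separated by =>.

S => A   [S → A]
A => (S)   [A → ( S )]
(S) => ([])   [S → [ ]]

S => A => (S) => ([])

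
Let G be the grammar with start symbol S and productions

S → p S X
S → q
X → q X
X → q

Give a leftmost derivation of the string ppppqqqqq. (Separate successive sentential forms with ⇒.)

S ⇒ pSX ⇒ ppSXX ⇒ pppSXXX ⇒ ppppSXXXX ⇒ ppppqXXXX ⇒ ppppqqXXX ⇒ ppppqqqXX ⇒ ppppqqqqX ⇒ ppppqqqqq

S ⇒ pSX   [S → p S X]
pSX ⇒ ppSXX   [S → p S X]
ppSXX ⇒ pppSXXX   [S → p S X]
pppSXXX ⇒ ppppSXXXX   [S → p S X]
ppppSXXXX ⇒ ppppqXXXX   [S → q]
ppppqXXXX ⇒ ppppqqXXX   [X → q]
ppppqqXXX ⇒ ppppqqqXX   [X → q]
ppppqqqXX ⇒ ppppqqqqX   [X → q]
ppppqqqqX ⇒ ppppqqqqq   [X → q]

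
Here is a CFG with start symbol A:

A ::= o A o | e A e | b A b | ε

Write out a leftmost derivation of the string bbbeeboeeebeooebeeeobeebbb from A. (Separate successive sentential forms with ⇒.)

A ⇒ bAb ⇒ bbAbb ⇒ bbbAbbb ⇒ bbbeAebbb ⇒ bbbeeAeebbb ⇒ bbbeebAbeebbb ⇒ bbbeeboAobeebbb ⇒ bbbeeboeAeobeebbb ⇒ bbbeeboeeAeeobeebbb ⇒ bbbeeboeeeAeeeobeebbb ⇒ bbbeeboeeebAbeeeobeebbb ⇒ bbbeeboeeebeAebeeeobeebbb ⇒ bbbeeboeeebeoAoebeeeobeebbb ⇒ bbbeeboeeebeooebeeeobeebbb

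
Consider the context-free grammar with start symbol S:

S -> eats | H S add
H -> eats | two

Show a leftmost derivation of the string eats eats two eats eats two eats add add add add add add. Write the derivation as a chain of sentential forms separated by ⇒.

S ⇒ H S add ⇒ eats S add ⇒ eats H S add add ⇒ eats eats S add add ⇒ eats eats H S add add add ⇒ eats eats two S add add add ⇒ eats eats two H S add add add add ⇒ eats eats two eats S add add add add ⇒ eats eats two eats H S add add add add add ⇒ eats eats two eats eats S add add add add add ⇒ eats eats two eats eats H S add add add add add add ⇒ eats eats two eats eats two S add add add add add add ⇒ eats eats two eats eats two eats add add add add add add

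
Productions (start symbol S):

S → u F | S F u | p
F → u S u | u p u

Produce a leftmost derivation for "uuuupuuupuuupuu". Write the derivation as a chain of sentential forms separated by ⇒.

S ⇒ SFu ⇒ SFuFu ⇒ uFFuFu ⇒ uuSuFuFu ⇒ uuuFuFuFu ⇒ uuuupuuFuFu ⇒ uuuupuuupuuFu ⇒ uuuupuuupuuupuu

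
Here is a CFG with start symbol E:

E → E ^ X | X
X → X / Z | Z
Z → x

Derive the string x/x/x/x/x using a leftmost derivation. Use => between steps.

E => X => X/Z => X/Z/Z => X/Z/Z/Z => X/Z/Z/Z/Z => Z/Z/Z/Z/Z => x/Z/Z/Z/Z => x/x/Z/Z/Z => x/x/x/Z/Z => x/x/x/x/Z => x/x/x/x/x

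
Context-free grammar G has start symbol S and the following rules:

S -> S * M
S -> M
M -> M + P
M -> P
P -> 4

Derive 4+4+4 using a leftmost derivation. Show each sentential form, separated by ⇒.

S ⇒ M ⇒ M+P ⇒ M+P+P ⇒ P+P+P ⇒ 4+P+P ⇒ 4+4+P ⇒ 4+4+4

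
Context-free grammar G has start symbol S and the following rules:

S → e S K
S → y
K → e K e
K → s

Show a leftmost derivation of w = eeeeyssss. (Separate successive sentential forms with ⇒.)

S⇒eSK⇒eeSKK⇒eeeSKKK⇒eeeeSKKKK⇒eeeeyKKKK⇒eeeeysKKK⇒eeeeyssKK⇒eeeeysssK⇒eeeeyssss

S ⇒ eSK   [S → e S K]
eSK ⇒ eeSKK   [S → e S K]
eeSKK ⇒ eeeSKKK   [S → e S K]
eeeSKKK ⇒ eeeeSKKKK   [S → e S K]
eeeeSKKKK ⇒ eeeeyKKKK   [S → y]
eeeeyKKKK ⇒ eeeeysKKK   [K → s]
eeeeysKKK ⇒ eeeeyssKK   [K → s]
eeeeyssKK ⇒ eeeeysssK   [K → s]
eeeeysssK ⇒ eeeeyssss   [K → s]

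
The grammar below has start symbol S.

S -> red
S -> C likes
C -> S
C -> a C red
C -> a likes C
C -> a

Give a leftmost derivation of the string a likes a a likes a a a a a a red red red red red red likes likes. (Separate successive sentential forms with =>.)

S => C likes => S likes => C likes likes => a likes C likes likes => a likes a C red likes likes => a likes a a likes C red likes likes => a likes a a likes a C red red likes likes => a likes a a likes a a C red red red likes likes => a likes a a likes a a a C red red red red likes likes => a likes a a likes a a a a C red red red red red likes likes => a likes a a likes a a a a a C red red red red red red likes likes => a likes a a likes a a a a a a red red red red red red likes likes

S => C likes   [S -> C likes]
C likes => S likes   [C -> S]
S likes => C likes likes   [S -> C likes]
C likes likes => a likes C likes likes   [C -> a likes C]
a likes C likes likes => a likes a C red likes likes   [C -> a C red]
a likes a C red likes likes => a likes a a likes C red likes likes   [C -> a likes C]
a likes a a likes C red likes likes => a likes a a likes a C red red likes likes   [C -> a C red]
a likes a a likes a C red red likes likes => a likes a a likes a a C red red red likes likes   [C -> a C red]
a likes a a likes a a C red red red likes likes => a likes a a likes a a a C red red red red likes likes   [C -> a C red]
a likes a a likes a a a C red red red red likes likes => a likes a a likes a a a a C red red red red red likes likes   [C -> a C red]
a likes a a likes a a a a C red red red red red likes likes => a likes a a likes a a a a a C red red red red red red likes likes   [C -> a C red]
a likes a a likes a a a a a C red red red red red red likes likes => a likes a a likes a a a a a a red red red red red red likes likes   [C -> a]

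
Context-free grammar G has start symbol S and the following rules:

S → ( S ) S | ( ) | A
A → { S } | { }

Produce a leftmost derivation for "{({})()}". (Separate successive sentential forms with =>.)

S => A   [S → A]
A => {S}   [A → { S }]
{S} => {(S)S}   [S → ( S ) S]
{(S)S} => {(A)S}   [S → A]
{(A)S} => {({})S}   [A → { }]
{({})S} => {({})()}   [S → ( )]

S => A => {S} => {(S)S} => {(A)S} => {({})S} => {({})()}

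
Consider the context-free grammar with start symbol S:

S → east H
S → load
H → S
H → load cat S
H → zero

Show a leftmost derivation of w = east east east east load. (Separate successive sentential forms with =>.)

S => east H   [S → east H]
east H => east S   [H → S]
east S => east east H   [S → east H]
east east H => east east S   [H → S]
east east S => east east east H   [S → east H]
east east east H => east east east S   [H → S]
east east east S => east east east east H   [S → east H]
east east east east H => east east east east S   [H → S]
east east east east S => east east east east load   [S → load]

S => east H => east S => east east H => east east S => east east east H => east east east S => east east east east H => east east east east S => east east east east load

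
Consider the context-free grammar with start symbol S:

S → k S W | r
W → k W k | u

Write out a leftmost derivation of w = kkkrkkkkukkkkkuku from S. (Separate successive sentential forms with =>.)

S => kSW   [S → k S W]
kSW => kkSWW   [S → k S W]
kkSWW => kkkSWWW   [S → k S W]
kkkSWWW => kkkrWWW   [S → r]
kkkrWWW => kkkrkWkWW   [W → k W k]
kkkrkWkWW => kkkrkkWkkWW   [W → k W k]
kkkrkkWkkWW => kkkrkkkWkkkWW   [W → k W k]
kkkrkkkWkkkWW => kkkrkkkkWkkkkWW   [W → k W k]
kkkrkkkkWkkkkWW => kkkrkkkkukkkkWW   [W → u]
kkkrkkkkukkkkWW => kkkrkkkkukkkkkWkW   [W → k W k]
kkkrkkkkukkkkkWkW => kkkrkkkkukkkkkukW   [W → u]
kkkrkkkkukkkkkukW => kkkrkkkkukkkkkuku   [W → u]

S=>kSW=>kkSWW=>kkkSWWW=>kkkrWWW=>kkkrkWkWW=>kkkrkkWkkWW=>kkkrkkkWkkkWW=>kkkrkkkkWkkkkWW=>kkkrkkkkukkkkWW=>kkkrkkkkukkkkkWkW=>kkkrkkkkukkkkkukW=>kkkrkkkkukkkkkuku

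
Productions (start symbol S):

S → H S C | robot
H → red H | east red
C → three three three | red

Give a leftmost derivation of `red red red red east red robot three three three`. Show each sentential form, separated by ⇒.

S ⇒ H S C   [S → H S C]
H S C ⇒ red H S C   [H → red H]
red H S C ⇒ red red H S C   [H → red H]
red red H S C ⇒ red red red H S C   [H → red H]
red red red H S C ⇒ red red red red H S C   [H → red H]
red red red red H S C ⇒ red red red red east red S C   [H → east red]
red red red red east red S C ⇒ red red red red east red robot C   [S → robot]
red red red red east red robot C ⇒ red red red red east red robot three three three   [C → three three three]

S ⇒ H S C ⇒ red H S C ⇒ red red H S C ⇒ red red red H S C ⇒ red red red red H S C ⇒ red red red red east red S C ⇒ red red red red east red robot C ⇒ red red red red east red robot three three three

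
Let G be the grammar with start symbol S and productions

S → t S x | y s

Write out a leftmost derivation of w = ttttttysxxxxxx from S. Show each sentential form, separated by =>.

S => tSx => ttSxx => tttSxxx => ttttSxxxx => tttttSxxxxx => ttttttSxxxxxx => ttttttysxxxxxx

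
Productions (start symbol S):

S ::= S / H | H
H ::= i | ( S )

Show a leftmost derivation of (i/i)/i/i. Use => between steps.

S => S/H   [S ::= S / H]
S/H => S/H/H   [S ::= S / H]
S/H/H => H/H/H   [S ::= H]
H/H/H => (S)/H/H   [H ::= ( S )]
(S)/H/H => (S/H)/H/H   [S ::= S / H]
(S/H)/H/H => (H/H)/H/H   [S ::= H]
(H/H)/H/H => (i/H)/H/H   [H ::= i]
(i/H)/H/H => (i/i)/H/H   [H ::= i]
(i/i)/H/H => (i/i)/i/H   [H ::= i]
(i/i)/i/H => (i/i)/i/i   [H ::= i]

S => S/H => S/H/H => H/H/H => (S)/H/H => (S/H)/H/H => (H/H)/H/H => (i/H)/H/H => (i/i)/H/H => (i/i)/i/H => (i/i)/i/i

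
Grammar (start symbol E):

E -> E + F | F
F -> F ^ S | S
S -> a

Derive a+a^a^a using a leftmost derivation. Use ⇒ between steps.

E⇒E+F⇒F+F⇒S+F⇒a+F⇒a+F^S⇒a+F^S^S⇒a+S^S^S⇒a+a^S^S⇒a+a^a^S⇒a+a^a^a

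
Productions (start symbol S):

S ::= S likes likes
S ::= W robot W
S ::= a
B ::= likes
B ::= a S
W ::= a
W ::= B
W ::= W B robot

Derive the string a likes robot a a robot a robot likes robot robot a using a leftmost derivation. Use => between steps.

S => W robot W   [S ::= W robot W]
W robot W => W B robot robot W   [W ::= W B robot]
W B robot robot W => W B robot B robot robot W   [W ::= W B robot]
W B robot B robot robot W => W B robot B robot B robot robot W   [W ::= W B robot]
W B robot B robot B robot robot W => a B robot B robot B robot robot W   [W ::= a]
a B robot B robot B robot robot W => a likes robot B robot B robot robot W   [B ::= likes]
a likes robot B robot B robot robot W => a likes robot a S robot B robot robot W   [B ::= a S]
a likes robot a S robot B robot robot W => a likes robot a W robot W robot B robot robot W   [S ::= W robot W]
a likes robot a W robot W robot B robot robot W => a likes robot a a robot W robot B robot robot W   [W ::= a]
a likes robot a a robot W robot B robot robot W => a likes robot a a robot a robot B robot robot W   [W ::= a]
a likes robot a a robot a robot B robot robot W => a likes robot a a robot a robot likes robot robot W   [B ::= likes]
a likes robot a a robot a robot likes robot robot W => a likes robot a a robot a robot likes robot robot a   [W ::= a]

S => W robot W => W B robot robot W => W B robot B robot robot W => W B robot B robot B robot robot W => a B robot B robot B robot robot W => a likes robot B robot B robot robot W => a likes robot a S robot B robot robot W => a likes robot a W robot W robot B robot robot W => a likes robot a a robot W robot B robot robot W => a likes robot a a robot a robot B robot robot W => a likes robot a a robot a robot likes robot robot W => a likes robot a a robot a robot likes robot robot a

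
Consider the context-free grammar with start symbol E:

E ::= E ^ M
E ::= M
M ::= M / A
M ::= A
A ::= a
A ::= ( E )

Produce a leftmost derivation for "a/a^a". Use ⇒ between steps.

E ⇒ E^M   [E ::= E ^ M]
E^M ⇒ M^M   [E ::= M]
M^M ⇒ M/A^M   [M ::= M / A]
M/A^M ⇒ A/A^M   [M ::= A]
A/A^M ⇒ a/A^M   [A ::= a]
a/A^M ⇒ a/a^M   [A ::= a]
a/a^M ⇒ a/a^A   [M ::= A]
a/a^A ⇒ a/a^a   [A ::= a]

E ⇒ E^M ⇒ M^M ⇒ M/A^M ⇒ A/A^M ⇒ a/A^M ⇒ a/a^M ⇒ a/a^A ⇒ a/a^a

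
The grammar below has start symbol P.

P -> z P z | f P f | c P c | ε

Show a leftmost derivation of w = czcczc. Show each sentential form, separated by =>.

P => cPc   [P -> c P c]
cPc => czPzc   [P -> z P z]
czPzc => czcPczc   [P -> c P c]
czcPczc => czcczc   [P -> ε]

P => cPc => czPzc => czcPczc => czcczc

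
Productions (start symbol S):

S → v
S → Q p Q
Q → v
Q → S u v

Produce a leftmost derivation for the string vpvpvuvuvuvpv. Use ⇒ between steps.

S ⇒ QpQ ⇒ SuvpQ ⇒ QpQuvpQ ⇒ vpQuvpQ ⇒ vpSuvuvpQ ⇒ vpQpQuvuvpQ ⇒ vpvpQuvuvpQ ⇒ vpvpSuvuvuvpQ ⇒ vpvpvuvuvuvpQ ⇒ vpvpvuvuvuvpv

S ⇒ QpQ   [S → Q p Q]
QpQ ⇒ SuvpQ   [Q → S u v]
SuvpQ ⇒ QpQuvpQ   [S → Q p Q]
QpQuvpQ ⇒ vpQuvpQ   [Q → v]
vpQuvpQ ⇒ vpSuvuvpQ   [Q → S u v]
vpSuvuvpQ ⇒ vpQpQuvuvpQ   [S → Q p Q]
vpQpQuvuvpQ ⇒ vpvpQuvuvpQ   [Q → v]
vpvpQuvuvpQ ⇒ vpvpSuvuvuvpQ   [Q → S u v]
vpvpSuvuvuvpQ ⇒ vpvpvuvuvuvpQ   [S → v]
vpvpvuvuvuvpQ ⇒ vpvpvuvuvuvpv   [Q → v]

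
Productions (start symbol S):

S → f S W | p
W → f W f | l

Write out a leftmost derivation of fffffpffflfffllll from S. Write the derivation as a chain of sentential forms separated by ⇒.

S⇒fSW⇒ffSWW⇒fffSWWW⇒ffffSWWWW⇒fffffSWWWWW⇒fffffpWWWWW⇒fffffpfWfWWWW⇒fffffpffWffWWWW⇒fffffpfffWfffWWWW⇒fffffpffflfffWWWW⇒fffffpffflffflWWW⇒fffffpffflfffllWW⇒fffffpffflffflllW⇒fffffpffflfffllll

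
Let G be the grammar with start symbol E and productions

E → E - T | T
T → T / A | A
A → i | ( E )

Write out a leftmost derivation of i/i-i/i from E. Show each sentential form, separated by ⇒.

E ⇒ E-T ⇒ T-T ⇒ T/A-T ⇒ A/A-T ⇒ i/A-T ⇒ i/i-T ⇒ i/i-T/A ⇒ i/i-A/A ⇒ i/i-i/A ⇒ i/i-i/i

E ⇒ E-T   [E → E - T]
E-T ⇒ T-T   [E → T]
T-T ⇒ T/A-T   [T → T / A]
T/A-T ⇒ A/A-T   [T → A]
A/A-T ⇒ i/A-T   [A → i]
i/A-T ⇒ i/i-T   [A → i]
i/i-T ⇒ i/i-T/A   [T → T / A]
i/i-T/A ⇒ i/i-A/A   [T → A]
i/i-A/A ⇒ i/i-i/A   [A → i]
i/i-i/A ⇒ i/i-i/i   [A → i]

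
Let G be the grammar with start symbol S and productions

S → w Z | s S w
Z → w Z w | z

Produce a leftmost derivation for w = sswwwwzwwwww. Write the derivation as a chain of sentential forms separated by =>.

S=>sSw=>ssSww=>sswZww=>sswwZwww=>sswwwZwwww=>sswwwwZwwwww=>sswwwwzwwwww

S => sSw   [S → s S w]
sSw => ssSww   [S → s S w]
ssSww => sswZww   [S → w Z]
sswZww => sswwZwww   [Z → w Z w]
sswwZwww => sswwwZwwww   [Z → w Z w]
sswwwZwwww => sswwwwZwwwww   [Z → w Z w]
sswwwwZwwwww => sswwwwzwwwww   [Z → z]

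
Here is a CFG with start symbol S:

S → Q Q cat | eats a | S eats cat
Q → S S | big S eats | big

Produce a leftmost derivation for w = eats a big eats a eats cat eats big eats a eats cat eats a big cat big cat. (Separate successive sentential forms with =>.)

S => Q Q cat   [S → Q Q cat]
Q Q cat => S S Q cat   [Q → S S]
S S Q cat => eats a S Q cat   [S → eats a]
eats a S Q cat => eats a Q Q cat Q cat   [S → Q Q cat]
eats a Q Q cat Q cat => eats a S S Q cat Q cat   [Q → S S]
eats a S S Q cat Q cat => eats a Q Q cat S Q cat Q cat   [S → Q Q cat]
eats a Q Q cat S Q cat Q cat => eats a big S eats Q cat S Q cat Q cat   [Q → big S eats]
eats a big S eats Q cat S Q cat Q cat => eats a big S eats cat eats Q cat S Q cat Q cat   [S → S eats cat]
eats a big S eats cat eats Q cat S Q cat Q cat => eats a big eats a eats cat eats Q cat S Q cat Q cat   [S → eats a]
eats a big eats a eats cat eats Q cat S Q cat Q cat => eats a big eats a eats cat eats big S eats cat S Q cat Q cat   [Q → big S eats]
eats a big eats a eats cat eats big S eats cat S Q cat Q cat => eats a big eats a eats cat eats big eats a eats cat S Q cat Q cat   [S → eats a]
eats a big eats a eats cat eats big eats a eats cat S Q cat Q cat => eats a big eats a eats cat eats big eats a eats cat eats a Q cat Q cat   [S → eats a]
eats a big eats a eats cat eats big eats a eats cat eats a Q cat Q cat => eats a big eats a eats cat eats big eats a eats cat eats a big cat Q cat   [Q → big]
eats a big eats a eats cat eats big eats a eats cat eats a big cat Q cat => eats a big eats a eats cat eats big eats a eats cat eats a big cat big cat   [Q → big]

S => Q Q cat => S S Q cat => eats a S Q cat => eats a Q Q cat Q cat => eats a S S Q cat Q cat => eats a Q Q cat S Q cat Q cat => eats a big S eats Q cat S Q cat Q cat => eats a big S eats cat eats Q cat S Q cat Q cat => eats a big eats a eats cat eats Q cat S Q cat Q cat => eats a big eats a eats cat eats big S eats cat S Q cat Q cat => eats a big eats a eats cat eats big eats a eats cat S Q cat Q cat => eats a big eats a eats cat eats big eats a eats cat eats a Q cat Q cat => eats a big eats a eats cat eats big eats a eats cat eats a big cat Q cat => eats a big eats a eats cat eats big eats a eats cat eats a big cat big cat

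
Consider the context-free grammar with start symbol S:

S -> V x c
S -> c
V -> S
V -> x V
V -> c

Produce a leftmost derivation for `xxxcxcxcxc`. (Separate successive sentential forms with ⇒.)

S ⇒ Vxc ⇒ Sxc ⇒ Vxcxc ⇒ xVxcxc ⇒ xSxcxc ⇒ xVxcxcxc ⇒ xxVxcxcxc ⇒ xxxVxcxcxc ⇒ xxxcxcxcxc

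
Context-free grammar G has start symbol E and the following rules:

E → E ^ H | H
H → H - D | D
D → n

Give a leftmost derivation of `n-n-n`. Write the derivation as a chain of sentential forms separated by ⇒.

E ⇒ H ⇒ H-D ⇒ H-D-D ⇒ D-D-D ⇒ n-D-D ⇒ n-n-D ⇒ n-n-n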